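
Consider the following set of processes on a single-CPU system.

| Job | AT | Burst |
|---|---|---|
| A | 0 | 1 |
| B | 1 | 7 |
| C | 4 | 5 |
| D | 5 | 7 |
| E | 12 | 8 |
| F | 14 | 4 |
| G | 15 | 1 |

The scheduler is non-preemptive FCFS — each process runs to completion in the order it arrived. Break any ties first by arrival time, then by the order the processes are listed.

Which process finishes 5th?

E

Schedule: | A 0-1 | B 1-8 | C 8-13 | D 13-20 | E 20-28 | F 28-32 | G 32-33 |
Completion: A=1  B=8  C=13  D=20  E=28  F=32  G=33
Finish order: A → B → C → D → E → F → G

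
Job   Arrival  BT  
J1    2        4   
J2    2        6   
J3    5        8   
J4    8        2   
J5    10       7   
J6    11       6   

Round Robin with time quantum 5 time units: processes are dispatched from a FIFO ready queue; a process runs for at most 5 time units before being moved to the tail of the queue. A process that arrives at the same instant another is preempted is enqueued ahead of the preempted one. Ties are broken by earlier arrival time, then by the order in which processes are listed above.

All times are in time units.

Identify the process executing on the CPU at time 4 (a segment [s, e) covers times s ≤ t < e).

Schedule: | idle 0-2 | J1 2-6 | J2 6-11 | J3 11-16 | J4 16-18 | J5 18-23 | J6 23-28 | J2 28-29 | J3 29-32 | J5 32-34 | J6 34-35 |
Completion: J1=6  J2=29  J3=32  J4=18  J5=34  J6=35
Turnaround (C−A): J1=4  J2=27  J3=27  J4=10  J5=24  J6=24

J1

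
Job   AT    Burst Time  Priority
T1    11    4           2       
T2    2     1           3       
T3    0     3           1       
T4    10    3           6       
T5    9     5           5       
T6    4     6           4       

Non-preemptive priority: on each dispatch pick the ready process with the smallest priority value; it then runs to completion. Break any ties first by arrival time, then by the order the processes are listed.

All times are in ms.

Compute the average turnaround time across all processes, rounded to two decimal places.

6.17

Timeline: | T3 0-3 | T2 3-4 | T6 4-10 | T5 10-15 | T1 15-19 | T4 19-22 |
Completion: T1=19  T2=4  T3=3  T4=22  T5=15  T6=10
Turnaround (C−A): T1=8  T2=2  T3=3  T4=12  T5=6  T6=6
Turnaround times: T1=8, T2=2, T3=3, T4=12, T5=6, T6=6
Average turnaround = (8+2+3+12+6+6) / 6 = 37/6 = 6.17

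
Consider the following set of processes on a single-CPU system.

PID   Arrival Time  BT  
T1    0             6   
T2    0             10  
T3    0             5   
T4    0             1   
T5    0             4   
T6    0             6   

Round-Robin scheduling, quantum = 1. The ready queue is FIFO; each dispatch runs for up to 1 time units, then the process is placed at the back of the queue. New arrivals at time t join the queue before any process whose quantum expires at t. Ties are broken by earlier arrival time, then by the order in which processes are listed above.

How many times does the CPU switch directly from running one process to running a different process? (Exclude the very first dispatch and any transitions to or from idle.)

28

Gantt: | T1 0-1 | T2 1-2 | T3 2-3 | T4 3-4 | T5 4-5 | T6 5-6 | T1 6-7 | T2 7-8 | T3 8-9 | T5 9-10 | T6 10-11 | T1 11-12 | T2 12-13 | T3 13-14 | T5 14-15 | T6 15-16 | T1 16-17 | T2 17-18 | T3 18-19 | T5 19-20 | T6 20-21 | T1 21-22 | T2 22-23 | T3 23-24 | T6 24-25 | T1 25-26 | T2 26-27 | T6 27-28 | T2 28-32 |
Completion: T1=26  T2=32  T3=24  T4=4  T5=20  T6=28
Turnaround (C−A): T1=26  T2=32  T3=24  T4=4  T5=20  T6=28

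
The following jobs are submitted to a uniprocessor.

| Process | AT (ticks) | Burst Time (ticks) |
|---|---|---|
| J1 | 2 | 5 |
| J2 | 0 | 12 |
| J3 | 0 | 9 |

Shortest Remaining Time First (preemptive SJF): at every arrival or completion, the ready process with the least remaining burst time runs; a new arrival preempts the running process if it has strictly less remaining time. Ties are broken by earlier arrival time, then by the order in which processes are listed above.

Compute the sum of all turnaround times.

45

Schedule: | J3 0-2 | J1 2-7 | J3 7-14 | J2 14-26 |
Completion: J1=7  J2=26  J3=14
Turnaround = completion − arrival: J1=5, J2=26, J3=14
Total turnaround = 5 + 26 + 14 = 45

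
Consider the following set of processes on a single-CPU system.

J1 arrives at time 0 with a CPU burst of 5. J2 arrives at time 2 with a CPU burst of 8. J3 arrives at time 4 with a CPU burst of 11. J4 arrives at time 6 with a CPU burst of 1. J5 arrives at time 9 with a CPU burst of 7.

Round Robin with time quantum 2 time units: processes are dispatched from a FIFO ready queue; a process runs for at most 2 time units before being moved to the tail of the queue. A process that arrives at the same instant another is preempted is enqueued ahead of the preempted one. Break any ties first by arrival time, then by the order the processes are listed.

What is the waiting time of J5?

Gantt: | J1 0-2 | J2 2-4 | J1 4-6 | J3 6-8 | J2 8-10 | J4 10-11 | J1 11-12 | J3 12-14 | J5 14-16 | J2 16-18 | J3 18-20 | J5 20-22 | J2 22-24 | J3 24-26 | J5 26-28 | J3 28-30 | J5 30-31 | J3 31-32 |
Completion: J1=12  J2=24  J3=32  J4=11  J5=31
Waiting(J5) = turnaround − burst = 22 − 7 = 15

15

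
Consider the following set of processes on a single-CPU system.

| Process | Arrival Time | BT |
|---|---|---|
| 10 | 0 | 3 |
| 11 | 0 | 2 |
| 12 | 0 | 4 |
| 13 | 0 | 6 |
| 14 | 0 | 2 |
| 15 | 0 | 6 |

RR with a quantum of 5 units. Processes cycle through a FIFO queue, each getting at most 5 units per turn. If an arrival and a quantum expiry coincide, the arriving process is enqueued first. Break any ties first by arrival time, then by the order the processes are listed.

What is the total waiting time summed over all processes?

55

Schedule: | 10 0-3 | 11 3-5 | 12 5-9 | 13 9-14 | 14 14-16 | 15 16-21 | 13 21-22 | 15 22-23 |
Completion: 10=3  11=5  12=9  13=22  14=16  15=23
Turnaround (C−A): 10=3  11=5  12=9  13=22  14=16  15=23
Waiting = turnaround − burst: 10=0, 11=3, 12=5, 13=16, 14=14, 15=17
Total waiting = 0 + 3 + 5 + 16 + 14 + 17 = 55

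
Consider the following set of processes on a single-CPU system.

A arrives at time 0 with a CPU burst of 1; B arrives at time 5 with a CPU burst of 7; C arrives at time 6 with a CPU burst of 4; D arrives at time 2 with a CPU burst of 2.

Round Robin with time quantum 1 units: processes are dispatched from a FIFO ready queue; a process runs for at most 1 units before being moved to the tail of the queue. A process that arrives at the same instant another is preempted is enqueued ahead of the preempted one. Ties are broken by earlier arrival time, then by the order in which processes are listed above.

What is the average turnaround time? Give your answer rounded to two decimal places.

Schedule: | A 0-1 | idle 1-2 | D 2-4 | idle 4-5 | B 5-6 | C 6-7 | B 7-8 | C 8-9 | B 9-10 | C 10-11 | B 11-12 | C 12-13 | B 13-16 |
Completion: A=1  B=16  C=13  D=4
Turnaround (C−A): A=1  B=11  C=7  D=2
Turnaround times: A=1, B=11, C=7, D=2
Average turnaround = (1+11+7+2) / 4 = 21/4 = 5.25

5.25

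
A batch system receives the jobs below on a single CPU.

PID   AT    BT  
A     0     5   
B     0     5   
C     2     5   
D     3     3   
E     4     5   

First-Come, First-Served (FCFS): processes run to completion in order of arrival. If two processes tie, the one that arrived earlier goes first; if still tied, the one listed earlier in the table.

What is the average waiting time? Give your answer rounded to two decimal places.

7.80

Timeline: | A 0-5 | B 5-10 | C 10-15 | D 15-18 | E 18-23 |
Completion: A=5  B=10  C=15  D=18  E=23
Waiting times: A=0, B=5, C=8, D=12, E=14
Average waiting = (0+5+8+12+14) / 5 = 39/5 = 7.80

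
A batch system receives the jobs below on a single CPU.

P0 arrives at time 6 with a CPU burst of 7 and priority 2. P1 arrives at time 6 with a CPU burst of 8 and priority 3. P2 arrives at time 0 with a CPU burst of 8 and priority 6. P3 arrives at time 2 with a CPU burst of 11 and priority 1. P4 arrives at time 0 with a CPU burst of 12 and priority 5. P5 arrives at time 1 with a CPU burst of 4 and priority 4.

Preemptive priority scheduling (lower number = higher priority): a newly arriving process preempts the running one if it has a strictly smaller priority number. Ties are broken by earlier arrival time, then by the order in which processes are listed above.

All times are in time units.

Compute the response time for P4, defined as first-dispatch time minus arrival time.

0

Gantt: | P4 0-1 | P5 1-2 | P3 2-13 | P0 13-20 | P1 20-28 | P5 28-31 | P4 31-42 | P2 42-50 |
Completion: P0=20  P1=28  P2=50  P3=13  P4=42  P5=31
Turnaround (C−A): P0=14  P1=22  P2=50  P3=11  P4=42  P5=30
Response(P4) = first start − arrival = 0 − 0 = 0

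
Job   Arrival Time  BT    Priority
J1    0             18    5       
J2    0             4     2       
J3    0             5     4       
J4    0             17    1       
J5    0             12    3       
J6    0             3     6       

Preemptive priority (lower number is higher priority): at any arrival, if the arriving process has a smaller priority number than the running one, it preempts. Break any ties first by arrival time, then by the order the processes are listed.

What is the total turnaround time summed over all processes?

224

Gantt: | J4 0-17 | J2 17-21 | J5 21-33 | J3 33-38 | J1 38-56 | J6 56-59 |
Completion: J1=56  J2=21  J3=38  J4=17  J5=33  J6=59
Turnaround = completion − arrival: J1=56, J2=21, J3=38, J4=17, J5=33, J6=59
Total turnaround = 56 + 21 + 38 + 17 + 33 + 59 = 224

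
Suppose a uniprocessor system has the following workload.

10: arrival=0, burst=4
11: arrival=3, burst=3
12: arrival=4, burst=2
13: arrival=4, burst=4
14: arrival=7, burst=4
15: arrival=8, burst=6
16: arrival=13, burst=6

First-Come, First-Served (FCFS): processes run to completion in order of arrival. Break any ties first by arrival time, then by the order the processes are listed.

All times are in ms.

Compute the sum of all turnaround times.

Gantt: | 10 0-4 | 11 4-7 | 12 7-9 | 13 9-13 | 14 13-17 | 15 17-23 | 16 23-29 |
Completion: 10=4  11=7  12=9  13=13  14=17  15=23  16=29
Turnaround (C−A): 10=4  11=4  12=5  13=9  14=10  15=15  16=16
Turnaround = completion − arrival: 10=4, 11=4, 12=5, 13=9, 14=10, 15=15, 16=16
Total turnaround = 4 + 4 + 5 + 9 + 10 + 15 + 16 = 63

63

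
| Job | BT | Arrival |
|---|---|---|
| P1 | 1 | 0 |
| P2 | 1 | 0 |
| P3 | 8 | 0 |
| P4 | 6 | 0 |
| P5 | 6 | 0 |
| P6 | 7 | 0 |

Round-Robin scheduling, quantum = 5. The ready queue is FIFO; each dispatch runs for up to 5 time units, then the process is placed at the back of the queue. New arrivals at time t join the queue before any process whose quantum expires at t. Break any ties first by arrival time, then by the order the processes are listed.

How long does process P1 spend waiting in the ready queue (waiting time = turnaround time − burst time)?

0

Gantt: | P1 0-1 | P2 1-2 | P3 2-7 | P4 7-12 | P5 12-17 | P6 17-22 | P3 22-25 | P4 25-26 | P5 26-27 | P6 27-29 |
Completion: P1=1  P2=2  P3=25  P4=26  P5=27  P6=29
Turnaround (C−A): P1=1  P2=2  P3=25  P4=26  P5=27  P6=29
Waiting(P1) = turnaround − burst = 1 − 1 = 0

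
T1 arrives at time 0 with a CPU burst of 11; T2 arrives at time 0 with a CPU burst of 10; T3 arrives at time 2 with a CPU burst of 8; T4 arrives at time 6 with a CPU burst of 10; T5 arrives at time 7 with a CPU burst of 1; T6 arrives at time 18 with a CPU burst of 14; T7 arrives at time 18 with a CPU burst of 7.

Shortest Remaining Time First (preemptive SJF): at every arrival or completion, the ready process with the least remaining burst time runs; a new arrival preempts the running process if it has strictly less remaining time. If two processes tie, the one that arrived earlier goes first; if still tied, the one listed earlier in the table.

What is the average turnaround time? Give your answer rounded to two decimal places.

Schedule: | T2 0-7 | T5 7-8 | T2 8-11 | T3 11-19 | T7 19-26 | T4 26-36 | T1 36-47 | T6 47-61 |
Completion: T1=47  T2=11  T3=19  T4=36  T5=8  T6=61  T7=26
Turnaround (C−A): T1=47  T2=11  T3=17  T4=30  T5=1  T6=43  T7=8
Turnaround times: T1=47, T2=11, T3=17, T4=30, T5=1, T6=43, T7=8
Average turnaround = (47+11+17+30+1+43+8) / 7 = 157/7 = 22.43

22.43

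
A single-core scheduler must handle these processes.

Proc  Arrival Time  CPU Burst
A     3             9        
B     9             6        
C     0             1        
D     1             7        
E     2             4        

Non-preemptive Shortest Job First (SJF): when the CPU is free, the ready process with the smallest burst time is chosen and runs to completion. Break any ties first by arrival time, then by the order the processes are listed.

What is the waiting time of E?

6

Schedule: | C 0-1 | D 1-8 | E 8-12 | B 12-18 | A 18-27 |
Completion: A=27  B=18  C=1  D=8  E=12
Waiting(E) = turnaround − burst = 10 − 4 = 6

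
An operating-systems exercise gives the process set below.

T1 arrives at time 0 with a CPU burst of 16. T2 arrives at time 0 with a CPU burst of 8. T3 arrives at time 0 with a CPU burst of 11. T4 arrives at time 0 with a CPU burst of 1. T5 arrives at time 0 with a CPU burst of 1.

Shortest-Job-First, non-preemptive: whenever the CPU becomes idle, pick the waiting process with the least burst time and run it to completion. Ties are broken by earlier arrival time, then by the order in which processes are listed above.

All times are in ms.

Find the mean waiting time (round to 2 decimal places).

Schedule: | T4 0-1 | T5 1-2 | T2 2-10 | T3 10-21 | T1 21-37 |
Completion: T1=37  T2=10  T3=21  T4=1  T5=2
Waiting times: T1=21, T2=2, T3=10, T4=0, T5=1
Average waiting = (21+2+10+0+1) / 5 = 34/5 = 6.80

6.80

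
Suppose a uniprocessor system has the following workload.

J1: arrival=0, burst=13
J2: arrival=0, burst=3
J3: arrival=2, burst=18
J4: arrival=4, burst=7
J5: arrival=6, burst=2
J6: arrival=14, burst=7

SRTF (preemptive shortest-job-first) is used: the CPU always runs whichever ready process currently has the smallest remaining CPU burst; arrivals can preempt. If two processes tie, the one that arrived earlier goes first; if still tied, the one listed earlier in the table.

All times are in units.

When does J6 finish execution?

Schedule: | J2 0-3 | J1 3-4 | J4 4-6 | J5 6-8 | J4 8-13 | J1 13-14 | J6 14-21 | J1 21-32 | J3 32-50 |
Completion: J1=32  J2=3  J3=50  J4=13  J5=8  J6=21

21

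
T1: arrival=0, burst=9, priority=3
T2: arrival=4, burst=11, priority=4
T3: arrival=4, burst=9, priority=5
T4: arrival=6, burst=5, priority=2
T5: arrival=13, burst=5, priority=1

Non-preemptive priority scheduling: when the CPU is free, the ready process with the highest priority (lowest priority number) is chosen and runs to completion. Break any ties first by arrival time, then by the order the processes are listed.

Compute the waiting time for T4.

3

Gantt: | T1 0-9 | T4 9-14 | T5 14-19 | T2 19-30 | T3 30-39 |
Completion: T1=9  T2=30  T3=39  T4=14  T5=19
Turnaround (C−A): T1=9  T2=26  T3=35  T4=8  T5=6
Waiting(T4) = turnaround − burst = 8 − 5 = 3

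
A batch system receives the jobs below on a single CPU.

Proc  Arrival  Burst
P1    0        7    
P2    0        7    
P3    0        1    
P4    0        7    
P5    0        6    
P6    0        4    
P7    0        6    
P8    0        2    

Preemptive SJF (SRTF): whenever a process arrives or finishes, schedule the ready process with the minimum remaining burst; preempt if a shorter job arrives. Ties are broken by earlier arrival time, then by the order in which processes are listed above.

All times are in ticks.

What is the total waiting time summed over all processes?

Gantt: | P3 0-1 | P8 1-3 | P6 3-7 | P5 7-13 | P7 13-19 | P1 19-26 | P2 26-33 | P4 33-40 |
Completion: P1=26  P2=33  P3=1  P4=40  P5=13  P6=7  P7=19  P8=3
Waiting = turnaround − burst: P1=19, P2=26, P3=0, P4=33, P5=7, P6=3, P7=13, P8=1
Total waiting = 19 + 26 + 0 + 33 + 7 + 3 + 13 + 1 = 102

102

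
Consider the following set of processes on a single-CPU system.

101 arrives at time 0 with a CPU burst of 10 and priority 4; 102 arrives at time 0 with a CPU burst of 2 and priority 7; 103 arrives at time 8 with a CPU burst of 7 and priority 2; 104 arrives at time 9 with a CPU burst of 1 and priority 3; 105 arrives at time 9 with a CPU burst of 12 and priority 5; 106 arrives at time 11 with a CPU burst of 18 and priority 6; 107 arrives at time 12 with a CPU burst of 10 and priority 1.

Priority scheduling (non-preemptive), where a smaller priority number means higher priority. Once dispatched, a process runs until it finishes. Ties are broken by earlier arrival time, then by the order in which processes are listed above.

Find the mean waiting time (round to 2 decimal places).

18.71

Gantt: | 101 0-10 | 103 10-17 | 107 17-27 | 104 27-28 | 105 28-40 | 106 40-58 | 102 58-60 |
Completion: 101=10  102=60  103=17  104=28  105=40  106=58  107=27
Turnaround (C−A): 101=10  102=60  103=9  104=19  105=31  106=47  107=15
Waiting times: 101=0, 102=58, 103=2, 104=18, 105=19, 106=29, 107=5
Average waiting = (0+58+2+18+19+29+5) / 7 = 131/7 = 18.71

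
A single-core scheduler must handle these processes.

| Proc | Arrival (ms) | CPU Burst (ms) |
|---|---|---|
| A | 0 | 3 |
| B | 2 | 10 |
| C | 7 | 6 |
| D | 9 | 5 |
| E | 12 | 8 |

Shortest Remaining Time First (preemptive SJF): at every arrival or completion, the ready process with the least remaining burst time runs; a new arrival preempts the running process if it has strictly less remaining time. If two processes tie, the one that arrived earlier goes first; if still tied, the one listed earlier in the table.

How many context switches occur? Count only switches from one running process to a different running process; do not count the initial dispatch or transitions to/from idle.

Schedule: | A 0-3 | B 3-13 | D 13-18 | C 18-24 | E 24-32 |
Completion: A=3  B=13  C=24  D=18  E=32
Turnaround (C−A): A=3  B=11  C=17  D=9  E=20

4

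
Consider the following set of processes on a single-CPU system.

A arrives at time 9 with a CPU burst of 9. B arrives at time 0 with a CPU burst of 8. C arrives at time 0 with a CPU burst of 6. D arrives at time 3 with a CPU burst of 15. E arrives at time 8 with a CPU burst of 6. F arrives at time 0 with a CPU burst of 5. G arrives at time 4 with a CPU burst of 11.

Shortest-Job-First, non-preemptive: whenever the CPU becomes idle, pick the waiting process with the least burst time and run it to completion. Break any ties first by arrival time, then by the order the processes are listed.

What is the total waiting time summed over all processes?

Timeline: | F 0-5 | C 5-11 | E 11-17 | B 17-25 | A 25-34 | G 34-45 | D 45-60 |
Completion: A=34  B=25  C=11  D=60  E=17  F=5  G=45
Waiting = turnaround − burst: A=16, B=17, C=5, D=42, E=3, F=0, G=30
Total waiting = 16 + 17 + 5 + 42 + 3 + 0 + 30 = 113

113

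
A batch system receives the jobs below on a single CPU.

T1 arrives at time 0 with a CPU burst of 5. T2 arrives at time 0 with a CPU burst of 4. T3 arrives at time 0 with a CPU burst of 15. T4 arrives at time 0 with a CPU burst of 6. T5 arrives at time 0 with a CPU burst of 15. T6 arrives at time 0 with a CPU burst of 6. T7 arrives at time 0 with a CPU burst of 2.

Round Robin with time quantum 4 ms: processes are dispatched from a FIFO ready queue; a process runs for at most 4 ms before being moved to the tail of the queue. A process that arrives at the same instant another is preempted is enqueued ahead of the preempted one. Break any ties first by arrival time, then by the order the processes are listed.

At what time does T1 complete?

Schedule: | T1 0-4 | T2 4-8 | T3 8-12 | T4 12-16 | T5 16-20 | T6 20-24 | T7 24-26 | T1 26-27 | T3 27-31 | T4 31-33 | T5 33-37 | T6 37-39 | T3 39-43 | T5 43-47 | T3 47-50 | T5 50-53 |
Completion: T1=27  T2=8  T3=50  T4=33  T5=53  T6=39  T7=26

27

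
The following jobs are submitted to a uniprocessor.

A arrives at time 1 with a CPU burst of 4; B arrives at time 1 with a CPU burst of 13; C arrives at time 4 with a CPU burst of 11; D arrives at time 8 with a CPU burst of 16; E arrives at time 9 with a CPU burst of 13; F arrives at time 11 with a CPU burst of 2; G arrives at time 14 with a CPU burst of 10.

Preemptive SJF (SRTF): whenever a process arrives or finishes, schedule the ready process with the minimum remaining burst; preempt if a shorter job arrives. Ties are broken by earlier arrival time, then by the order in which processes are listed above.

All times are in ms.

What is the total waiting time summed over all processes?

Gantt: | idle 0-1 | A 1-5 | C 5-11 | F 11-13 | C 13-18 | G 18-28 | B 28-41 | E 41-54 | D 54-70 |
Completion: A=5  B=41  C=18  D=70  E=54  F=13  G=28
Turnaround (C−A): A=4  B=40  C=14  D=62  E=45  F=2  G=14
Waiting = turnaround − burst: A=0, B=27, C=3, D=46, E=32, F=0, G=4
Total waiting = 0 + 27 + 3 + 46 + 32 + 0 + 4 = 112

112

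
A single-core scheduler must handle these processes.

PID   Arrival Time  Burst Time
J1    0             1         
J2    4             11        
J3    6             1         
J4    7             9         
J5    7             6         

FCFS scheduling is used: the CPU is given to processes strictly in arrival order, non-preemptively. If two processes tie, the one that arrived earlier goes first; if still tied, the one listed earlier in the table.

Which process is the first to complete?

Timeline: | J1 0-1 | idle 1-4 | J2 4-15 | J3 15-16 | J4 16-25 | J5 25-31 |
Completion: J1=1  J2=15  J3=16  J4=25  J5=31
Turnaround (C−A): J1=1  J2=11  J3=10  J4=18  J5=24
Finish order: J1 → J2 → J3 → J4 → J5

J1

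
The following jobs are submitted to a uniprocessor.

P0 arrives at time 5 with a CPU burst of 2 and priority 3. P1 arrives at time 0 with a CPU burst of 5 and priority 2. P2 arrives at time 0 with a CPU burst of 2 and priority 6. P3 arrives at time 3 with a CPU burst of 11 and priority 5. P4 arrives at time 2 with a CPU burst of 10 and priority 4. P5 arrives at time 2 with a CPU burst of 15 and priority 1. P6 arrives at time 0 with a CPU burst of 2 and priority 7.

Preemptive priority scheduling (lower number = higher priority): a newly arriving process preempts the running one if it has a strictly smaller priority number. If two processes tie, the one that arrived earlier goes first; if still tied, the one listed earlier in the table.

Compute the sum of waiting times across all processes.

167

Timeline: | P1 0-2 | P5 2-17 | P1 17-20 | P0 20-22 | P4 22-32 | P3 32-43 | P2 43-45 | P6 45-47 |
Completion: P0=22  P1=20  P2=45  P3=43  P4=32  P5=17  P6=47
Turnaround (C−A): P0=17  P1=20  P2=45  P3=40  P4=30  P5=15  P6=47
Waiting = turnaround − burst: P0=15, P1=15, P2=43, P3=29, P4=20, P5=0, P6=45
Total waiting = 15 + 15 + 43 + 29 + 20 + 0 + 45 = 167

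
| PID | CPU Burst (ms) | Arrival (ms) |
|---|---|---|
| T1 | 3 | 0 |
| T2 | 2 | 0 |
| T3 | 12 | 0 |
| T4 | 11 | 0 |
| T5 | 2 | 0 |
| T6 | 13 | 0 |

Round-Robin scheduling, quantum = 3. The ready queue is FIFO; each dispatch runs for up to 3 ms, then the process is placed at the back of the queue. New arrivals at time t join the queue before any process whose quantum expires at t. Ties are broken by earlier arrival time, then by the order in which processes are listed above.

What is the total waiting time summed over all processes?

Timeline: | T1 0-3 | T2 3-5 | T3 5-8 | T4 8-11 | T5 11-13 | T6 13-16 | T3 16-19 | T4 19-22 | T6 22-25 | T3 25-28 | T4 28-31 | T6 31-34 | T3 34-37 | T4 37-39 | T6 39-43 |
Completion: T1=3  T2=5  T3=37  T4=39  T5=13  T6=43
Turnaround (C−A): T1=3  T2=5  T3=37  T4=39  T5=13  T6=43
Waiting = turnaround − burst: T1=0, T2=3, T3=25, T4=28, T5=11, T6=30
Total waiting = 0 + 3 + 25 + 28 + 11 + 30 = 97

97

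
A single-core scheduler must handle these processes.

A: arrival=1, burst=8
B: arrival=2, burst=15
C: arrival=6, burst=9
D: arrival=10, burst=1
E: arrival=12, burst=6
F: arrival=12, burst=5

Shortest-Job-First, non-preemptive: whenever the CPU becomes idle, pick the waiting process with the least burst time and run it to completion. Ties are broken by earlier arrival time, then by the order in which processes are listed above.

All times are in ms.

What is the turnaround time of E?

18

Timeline: | idle 0-1 | A 1-9 | C 9-18 | D 18-19 | F 19-24 | E 24-30 | B 30-45 |
Completion: A=9  B=45  C=18  D=19  E=30  F=24
Turnaround(E) = completion − arrival = 30 − 12 = 18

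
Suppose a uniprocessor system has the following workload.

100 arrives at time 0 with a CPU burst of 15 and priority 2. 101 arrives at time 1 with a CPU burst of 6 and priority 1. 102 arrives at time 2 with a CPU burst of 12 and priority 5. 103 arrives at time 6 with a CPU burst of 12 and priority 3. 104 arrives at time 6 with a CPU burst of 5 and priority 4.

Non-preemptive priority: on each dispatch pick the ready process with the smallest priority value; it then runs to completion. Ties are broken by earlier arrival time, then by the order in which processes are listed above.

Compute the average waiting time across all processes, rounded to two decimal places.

18.40

Gantt: | 100 0-15 | 101 15-21 | 103 21-33 | 104 33-38 | 102 38-50 |
Completion: 100=15  101=21  102=50  103=33  104=38
Waiting times: 100=0, 101=14, 102=36, 103=15, 104=27
Average waiting = (0+14+36+15+27) / 5 = 92/5 = 18.40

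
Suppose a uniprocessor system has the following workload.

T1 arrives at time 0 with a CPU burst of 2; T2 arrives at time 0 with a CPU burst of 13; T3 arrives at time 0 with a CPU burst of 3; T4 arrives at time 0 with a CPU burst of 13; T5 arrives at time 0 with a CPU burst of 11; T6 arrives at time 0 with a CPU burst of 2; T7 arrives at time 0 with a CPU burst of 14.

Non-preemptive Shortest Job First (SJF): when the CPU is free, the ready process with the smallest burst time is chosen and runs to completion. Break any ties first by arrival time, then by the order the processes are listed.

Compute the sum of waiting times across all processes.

106

Gantt: | T1 0-2 | T6 2-4 | T3 4-7 | T5 7-18 | T2 18-31 | T4 31-44 | T7 44-58 |
Completion: T1=2  T2=31  T3=7  T4=44  T5=18  T6=4  T7=58
Waiting = turnaround − burst: T1=0, T2=18, T3=4, T4=31, T5=7, T6=2, T7=44
Total waiting = 0 + 18 + 4 + 31 + 7 + 2 + 44 = 106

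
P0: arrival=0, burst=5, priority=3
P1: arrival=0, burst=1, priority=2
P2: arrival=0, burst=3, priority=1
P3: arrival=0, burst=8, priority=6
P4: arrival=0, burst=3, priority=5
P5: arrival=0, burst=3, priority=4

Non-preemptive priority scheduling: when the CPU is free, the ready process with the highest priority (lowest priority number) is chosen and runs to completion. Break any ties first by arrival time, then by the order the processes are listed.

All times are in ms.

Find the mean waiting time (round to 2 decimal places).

7.17

Timeline: | P2 0-3 | P1 3-4 | P0 4-9 | P5 9-12 | P4 12-15 | P3 15-23 |
Completion: P0=9  P1=4  P2=3  P3=23  P4=15  P5=12
Turnaround (C−A): P0=9  P1=4  P2=3  P3=23  P4=15  P5=12
Waiting times: P0=4, P1=3, P2=0, P3=15, P4=12, P5=9
Average waiting = (4+3+0+15+12+9) / 6 = 43/6 = 7.17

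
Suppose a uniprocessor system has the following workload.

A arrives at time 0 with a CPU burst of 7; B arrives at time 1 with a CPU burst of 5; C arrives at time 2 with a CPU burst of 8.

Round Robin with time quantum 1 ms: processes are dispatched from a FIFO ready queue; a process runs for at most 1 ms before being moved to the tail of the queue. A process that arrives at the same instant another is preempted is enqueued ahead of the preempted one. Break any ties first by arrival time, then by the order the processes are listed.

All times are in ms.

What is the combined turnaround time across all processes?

48

Schedule: | A 0-1 | B 1-2 | A 2-3 | C 3-4 | B 4-5 | A 5-6 | C 6-7 | B 7-8 | A 8-9 | C 9-10 | B 10-11 | A 11-12 | C 12-13 | B 13-14 | A 14-15 | C 15-16 | A 16-17 | C 17-20 |
Completion: A=17  B=14  C=20
Turnaround = completion − arrival: A=17, B=13, C=18
Total turnaround = 17 + 13 + 18 = 48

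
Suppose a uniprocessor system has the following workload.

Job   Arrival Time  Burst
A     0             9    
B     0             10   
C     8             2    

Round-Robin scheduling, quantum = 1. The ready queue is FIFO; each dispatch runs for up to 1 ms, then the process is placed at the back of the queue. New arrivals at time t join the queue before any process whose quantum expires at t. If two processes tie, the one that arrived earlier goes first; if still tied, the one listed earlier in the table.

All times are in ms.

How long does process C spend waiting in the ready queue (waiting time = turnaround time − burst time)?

Gantt: | A 0-1 | B 1-2 | A 2-3 | B 3-4 | A 4-5 | B 5-6 | A 6-7 | B 7-8 | A 8-9 | C 9-10 | B 10-11 | A 11-12 | C 12-13 | B 13-14 | A 14-15 | B 15-16 | A 16-17 | B 17-18 | A 18-19 | B 19-21 |
Completion: A=19  B=21  C=13
Turnaround (C−A): A=19  B=21  C=5
Waiting(C) = turnaround − burst = 5 − 2 = 3

3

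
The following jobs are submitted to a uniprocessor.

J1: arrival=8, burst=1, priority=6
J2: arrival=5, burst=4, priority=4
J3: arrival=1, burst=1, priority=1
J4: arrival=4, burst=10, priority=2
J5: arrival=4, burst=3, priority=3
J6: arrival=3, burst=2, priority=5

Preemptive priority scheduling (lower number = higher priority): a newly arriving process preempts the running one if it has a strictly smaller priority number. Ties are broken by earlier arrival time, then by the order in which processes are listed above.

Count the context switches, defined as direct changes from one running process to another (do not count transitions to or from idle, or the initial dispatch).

Gantt: | idle 0-1 | J3 1-2 | idle 2-3 | J6 3-4 | J4 4-14 | J5 14-17 | J2 17-21 | J6 21-22 | J1 22-23 |
Completion: J1=23  J2=21  J3=2  J4=14  J5=17  J6=22
Turnaround (C−A): J1=15  J2=16  J3=1  J4=10  J5=13  J6=19

5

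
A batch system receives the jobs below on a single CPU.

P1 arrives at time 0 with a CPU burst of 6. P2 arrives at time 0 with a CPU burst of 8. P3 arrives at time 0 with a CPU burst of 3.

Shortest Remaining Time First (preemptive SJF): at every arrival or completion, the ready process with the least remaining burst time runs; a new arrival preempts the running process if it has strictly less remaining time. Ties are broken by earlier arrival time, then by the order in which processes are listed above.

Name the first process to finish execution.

P3

Schedule: | P3 0-3 | P1 3-9 | P2 9-17 |
Completion: P1=9  P2=17  P3=3
Finish order: P3 → P1 → P2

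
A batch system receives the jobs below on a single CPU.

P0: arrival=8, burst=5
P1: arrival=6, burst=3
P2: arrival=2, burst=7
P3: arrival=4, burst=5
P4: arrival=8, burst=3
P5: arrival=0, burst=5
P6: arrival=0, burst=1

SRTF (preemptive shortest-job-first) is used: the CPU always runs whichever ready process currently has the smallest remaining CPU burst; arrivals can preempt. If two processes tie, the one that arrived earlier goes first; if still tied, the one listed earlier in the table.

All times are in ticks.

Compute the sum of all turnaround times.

68

Timeline: | P6 0-1 | P5 1-6 | P1 6-9 | P4 9-12 | P3 12-17 | P0 17-22 | P2 22-29 |
Completion: P0=22  P1=9  P2=29  P3=17  P4=12  P5=6  P6=1
Turnaround = completion − arrival: P0=14, P1=3, P2=27, P3=13, P4=4, P5=6, P6=1
Total turnaround = 14 + 3 + 27 + 13 + 4 + 6 + 1 = 68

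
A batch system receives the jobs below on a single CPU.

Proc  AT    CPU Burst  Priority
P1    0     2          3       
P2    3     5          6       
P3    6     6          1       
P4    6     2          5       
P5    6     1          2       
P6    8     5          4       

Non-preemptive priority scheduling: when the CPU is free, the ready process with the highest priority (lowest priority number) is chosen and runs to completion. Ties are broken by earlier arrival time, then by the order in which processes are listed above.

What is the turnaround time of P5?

Gantt: | P1 0-2 | idle 2-3 | P2 3-8 | P3 8-14 | P5 14-15 | P6 15-20 | P4 20-22 |
Completion: P1=2  P2=8  P3=14  P4=22  P5=15  P6=20
Turnaround(P5) = completion − arrival = 15 − 6 = 9

9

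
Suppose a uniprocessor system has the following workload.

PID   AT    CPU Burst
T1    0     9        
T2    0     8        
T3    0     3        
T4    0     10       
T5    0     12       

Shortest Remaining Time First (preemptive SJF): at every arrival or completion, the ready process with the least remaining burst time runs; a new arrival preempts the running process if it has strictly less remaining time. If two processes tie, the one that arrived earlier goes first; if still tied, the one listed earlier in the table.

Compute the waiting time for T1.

11

Schedule: | T3 0-3 | T2 3-11 | T1 11-20 | T4 20-30 | T5 30-42 |
Completion: T1=20  T2=11  T3=3  T4=30  T5=42
Turnaround (C−A): T1=20  T2=11  T3=3  T4=30  T5=42
Waiting(T1) = turnaround − burst = 20 − 9 = 11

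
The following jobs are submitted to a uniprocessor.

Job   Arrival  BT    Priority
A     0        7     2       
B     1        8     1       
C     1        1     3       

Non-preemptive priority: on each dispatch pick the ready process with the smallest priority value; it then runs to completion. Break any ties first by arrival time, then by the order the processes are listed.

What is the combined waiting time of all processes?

Schedule: | A 0-7 | B 7-15 | C 15-16 |
Completion: A=7  B=15  C=16
Waiting = turnaround − burst: A=0, B=6, C=14
Total waiting = 0 + 6 + 14 = 20

20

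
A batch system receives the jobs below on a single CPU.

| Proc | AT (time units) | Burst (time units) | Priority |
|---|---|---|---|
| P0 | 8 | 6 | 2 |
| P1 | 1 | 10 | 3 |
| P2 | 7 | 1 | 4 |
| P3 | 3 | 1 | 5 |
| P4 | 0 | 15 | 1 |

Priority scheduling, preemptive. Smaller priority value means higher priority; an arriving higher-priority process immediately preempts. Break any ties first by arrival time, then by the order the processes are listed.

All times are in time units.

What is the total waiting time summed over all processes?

Schedule: | P4 0-15 | P0 15-21 | P1 21-31 | P2 31-32 | P3 32-33 |
Completion: P0=21  P1=31  P2=32  P3=33  P4=15
Waiting = turnaround − burst: P0=7, P1=20, P2=24, P3=29, P4=0
Total waiting = 7 + 20 + 24 + 29 + 0 = 80

80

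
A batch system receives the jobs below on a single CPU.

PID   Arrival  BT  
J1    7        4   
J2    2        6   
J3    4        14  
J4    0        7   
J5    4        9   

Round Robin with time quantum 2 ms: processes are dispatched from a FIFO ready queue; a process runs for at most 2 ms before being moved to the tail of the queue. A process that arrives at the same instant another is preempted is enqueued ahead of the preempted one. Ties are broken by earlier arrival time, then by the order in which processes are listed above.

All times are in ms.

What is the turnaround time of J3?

36

Timeline: | J4 0-2 | J2 2-4 | J4 4-6 | J3 6-8 | J5 8-10 | J2 10-12 | J4 12-14 | J1 14-16 | J3 16-18 | J5 18-20 | J2 20-22 | J4 22-23 | J1 23-25 | J3 25-27 | J5 27-29 | J3 29-31 | J5 31-33 | J3 33-35 | J5 35-36 | J3 36-40 |
Completion: J1=25  J2=22  J3=40  J4=23  J5=36
Turnaround(J3) = completion − arrival = 40 − 4 = 36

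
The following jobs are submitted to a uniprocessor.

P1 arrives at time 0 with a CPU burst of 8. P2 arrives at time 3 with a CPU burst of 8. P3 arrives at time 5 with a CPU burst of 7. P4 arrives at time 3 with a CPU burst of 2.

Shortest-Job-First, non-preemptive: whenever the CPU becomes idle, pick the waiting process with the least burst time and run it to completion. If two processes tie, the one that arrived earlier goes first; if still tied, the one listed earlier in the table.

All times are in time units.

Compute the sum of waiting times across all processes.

24

Timeline: | P1 0-8 | P4 8-10 | P3 10-17 | P2 17-25 |
Completion: P1=8  P2=25  P3=17  P4=10
Turnaround (C−A): P1=8  P2=22  P3=12  P4=7
Waiting = turnaround − burst: P1=0, P2=14, P3=5, P4=5
Total waiting = 0 + 14 + 5 + 5 = 24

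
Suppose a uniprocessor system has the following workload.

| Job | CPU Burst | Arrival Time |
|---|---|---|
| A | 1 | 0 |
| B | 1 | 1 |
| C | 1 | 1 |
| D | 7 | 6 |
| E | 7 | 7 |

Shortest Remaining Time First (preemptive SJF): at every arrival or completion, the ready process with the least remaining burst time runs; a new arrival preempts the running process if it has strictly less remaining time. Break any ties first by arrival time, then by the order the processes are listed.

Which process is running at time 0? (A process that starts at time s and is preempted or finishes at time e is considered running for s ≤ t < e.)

A

Timeline: | A 0-1 | B 1-2 | C 2-3 | idle 3-6 | D 6-13 | E 13-20 |
Completion: A=1  B=2  C=3  D=13  E=20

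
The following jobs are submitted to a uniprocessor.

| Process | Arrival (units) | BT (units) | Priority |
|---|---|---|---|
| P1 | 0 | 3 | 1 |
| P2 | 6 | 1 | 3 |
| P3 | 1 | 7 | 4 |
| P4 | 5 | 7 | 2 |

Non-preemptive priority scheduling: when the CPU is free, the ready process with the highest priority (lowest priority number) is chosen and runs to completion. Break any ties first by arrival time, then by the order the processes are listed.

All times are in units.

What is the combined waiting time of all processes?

18

Timeline: | P1 0-3 | P3 3-10 | P4 10-17 | P2 17-18 |
Completion: P1=3  P2=18  P3=10  P4=17
Waiting = turnaround − burst: P1=0, P2=11, P3=2, P4=5
Total waiting = 0 + 11 + 2 + 5 = 18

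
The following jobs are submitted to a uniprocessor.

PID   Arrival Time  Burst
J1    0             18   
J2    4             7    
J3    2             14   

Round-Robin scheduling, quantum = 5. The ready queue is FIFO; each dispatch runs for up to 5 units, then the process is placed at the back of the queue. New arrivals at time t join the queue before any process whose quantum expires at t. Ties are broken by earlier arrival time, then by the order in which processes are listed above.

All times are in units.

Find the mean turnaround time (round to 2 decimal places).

32.00

Gantt: | J1 0-5 | J3 5-10 | J2 10-15 | J1 15-20 | J3 20-25 | J2 25-27 | J1 27-32 | J3 32-36 | J1 36-39 |
Completion: J1=39  J2=27  J3=36
Turnaround times: J1=39, J2=23, J3=34
Average turnaround = (39+23+34) / 3 = 96/3 = 32.00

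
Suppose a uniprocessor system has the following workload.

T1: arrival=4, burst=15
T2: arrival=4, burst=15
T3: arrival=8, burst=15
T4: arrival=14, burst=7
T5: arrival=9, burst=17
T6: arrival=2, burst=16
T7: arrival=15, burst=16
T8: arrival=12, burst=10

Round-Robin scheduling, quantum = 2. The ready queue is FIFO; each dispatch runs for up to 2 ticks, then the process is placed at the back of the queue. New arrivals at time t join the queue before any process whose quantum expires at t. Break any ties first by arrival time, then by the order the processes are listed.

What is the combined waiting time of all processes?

608

Timeline: | idle 0-2 | T6 2-4 | T1 4-6 | T2 6-8 | T6 8-10 | T1 10-12 | T3 12-14 | T2 14-16 | T5 16-18 | T6 18-20 | T8 20-22 | T1 22-24 | T4 24-26 | T3 26-28 | T7 28-30 | T2 30-32 | T5 32-34 | T6 34-36 | T8 36-38 | T1 38-40 | T4 40-42 | T3 42-44 | T7 44-46 | T2 46-48 | T5 48-50 | T6 50-52 | T8 52-54 | T1 54-56 | T4 56-58 | T3 58-60 | T7 60-62 | T2 62-64 | T5 64-66 | T6 66-68 | T8 68-70 | T1 70-72 | T4 72-73 | T3 73-75 | T7 75-77 | T2 77-79 | T5 79-81 | T6 81-83 | T8 83-85 | T1 85-87 | T3 87-89 | T7 89-91 | T2 91-93 | T5 93-95 | T6 95-97 | T1 97-98 | T3 98-100 | T7 100-102 | T2 102-103 | T5 103-105 | T3 105-106 | T7 106-108 | T5 108-110 | T7 110-112 | T5 112-113 |
Completion: T1=98  T2=103  T3=106  T4=73  T5=113  T6=97  T7=112  T8=85
Turnaround (C−A): T1=94  T2=99  T3=98  T4=59  T5=104  T6=95  T7=97  T8=73
Waiting = turnaround − burst: T1=79, T2=84, T3=83, T4=52, T5=87, T6=79, T7=81, T8=63
Total waiting = 79 + 84 + 83 + 52 + 87 + 79 + 81 + 63 = 608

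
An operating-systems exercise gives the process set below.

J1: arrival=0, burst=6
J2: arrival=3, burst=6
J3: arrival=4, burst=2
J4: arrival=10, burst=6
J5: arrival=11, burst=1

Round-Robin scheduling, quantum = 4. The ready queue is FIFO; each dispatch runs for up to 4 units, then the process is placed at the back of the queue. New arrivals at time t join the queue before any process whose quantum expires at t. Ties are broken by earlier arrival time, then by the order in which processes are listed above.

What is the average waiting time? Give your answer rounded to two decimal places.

Timeline: | J1 0-4 | J2 4-8 | J3 8-10 | J1 10-12 | J2 12-14 | J4 14-18 | J5 18-19 | J4 19-21 |
Completion: J1=12  J2=14  J3=10  J4=21  J5=19
Turnaround (C−A): J1=12  J2=11  J3=6  J4=11  J5=8
Waiting times: J1=6, J2=5, J3=4, J4=5, J5=7
Average waiting = (6+5+4+5+7) / 5 = 27/5 = 5.40

5.40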